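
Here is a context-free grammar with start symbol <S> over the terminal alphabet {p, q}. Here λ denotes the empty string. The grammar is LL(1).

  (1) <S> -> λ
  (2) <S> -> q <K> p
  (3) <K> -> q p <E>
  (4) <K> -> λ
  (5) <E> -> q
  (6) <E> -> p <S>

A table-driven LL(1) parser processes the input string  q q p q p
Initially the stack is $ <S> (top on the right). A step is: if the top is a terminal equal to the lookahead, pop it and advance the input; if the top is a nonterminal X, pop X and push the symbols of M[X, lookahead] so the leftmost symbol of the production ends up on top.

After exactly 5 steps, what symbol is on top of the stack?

<E>

     Stack        Input        Action
  1  $ <S>        q q p q p $  expand <S> -> q <K> p
  2  $ p <K> q    q q p q p $  match q
  3  $ p <K>      q p q p $    expand <K> -> q p <E>
  4  $ p <E> p q  q p q p $    match q
  5  $ p <E> p    p q p $      match p
Stack after step 5: $ p <E> (top = <E>).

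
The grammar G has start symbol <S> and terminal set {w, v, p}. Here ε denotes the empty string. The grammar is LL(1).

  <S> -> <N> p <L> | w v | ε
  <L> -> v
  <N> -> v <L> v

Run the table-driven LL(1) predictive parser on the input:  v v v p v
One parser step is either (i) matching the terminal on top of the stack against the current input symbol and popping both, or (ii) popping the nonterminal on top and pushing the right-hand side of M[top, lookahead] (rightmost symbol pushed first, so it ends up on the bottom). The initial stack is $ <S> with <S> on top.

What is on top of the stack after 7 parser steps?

step 1: stack=$ <S>  input=v v v p v $  — expand <S> -> <N> p <L>
step 2: stack=$ <L> p <N>  input=v v v p v $  — expand <N> -> v <L> v
step 3: stack=$ <L> p v <L> v  input=v v v p v $  — match v
step 4: stack=$ <L> p v <L>  input=v v p v $  — expand <L> -> v
step 5: stack=$ <L> p v v  input=v v p v $  — match v
step 6: stack=$ <L> p v  input=v p v $  — match v
step 7: stack=$ <L> p  input=p v $  — match p
Stack after step 7: $ <L> (top = <L>).

<L>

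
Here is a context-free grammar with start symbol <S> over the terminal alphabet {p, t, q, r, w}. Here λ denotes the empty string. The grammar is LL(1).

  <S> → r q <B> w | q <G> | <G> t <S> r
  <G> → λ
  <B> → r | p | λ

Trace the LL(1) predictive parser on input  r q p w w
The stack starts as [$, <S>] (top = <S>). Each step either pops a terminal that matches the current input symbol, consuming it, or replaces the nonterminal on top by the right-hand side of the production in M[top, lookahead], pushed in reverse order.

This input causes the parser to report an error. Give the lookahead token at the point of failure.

w

     Stack        Input        Action
  1  $ <S>        r q p w w $  expand <S> → r q <B> w
  2  $ w <B> q r  r q p w w $  match r
  3  $ w <B> q    q p w w $    match q
  4  $ w <B>      p w w $      expand <B> → p
  5  $ w p        p w w $      match p
  6  $ w          w w $        match w
  7  $            w $          error: stack empty but input remains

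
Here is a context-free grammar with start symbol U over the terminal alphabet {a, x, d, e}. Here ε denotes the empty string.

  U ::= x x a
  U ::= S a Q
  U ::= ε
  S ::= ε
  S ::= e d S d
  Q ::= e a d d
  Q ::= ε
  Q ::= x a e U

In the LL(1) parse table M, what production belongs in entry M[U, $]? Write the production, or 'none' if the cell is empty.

U ::= ε

FIRST(S) = {ε, e}
FIRST(Q) = {ε, e, x}
FIRST(U) = {ε, a, e, x}  (via S a Q)
FOLLOW(U) includes $ since U is the start symbol.
FOLLOW(U): in Q::=x a e U, the suffix after U is empty, so FOLLOW(U) ⊇ FOLLOW(Q) = {$}. Thus FOLLOW(U) = {$}.
FOLLOW(Q): in U::=S a Q, the suffix after Q is empty, so FOLLOW(Q) ⊇ FOLLOW(U) = {$}. Thus FOLLOW(Q) = {$}.
For U ::= x x a: FIRST(x x a) = {x}, so it goes in M[U, t] for t ∈ {x}.
For U ::= S a Q: FIRST(S a Q) = {a, e}, so it goes in M[U, t] for t ∈ {a, e}.
For U ::= ε: FIRST(ε) = {ε}, so it goes in M[U, t] for t ∈ {}; since ε ∈ FIRST, also for every t ∈ FOLLOW(U) = {$}.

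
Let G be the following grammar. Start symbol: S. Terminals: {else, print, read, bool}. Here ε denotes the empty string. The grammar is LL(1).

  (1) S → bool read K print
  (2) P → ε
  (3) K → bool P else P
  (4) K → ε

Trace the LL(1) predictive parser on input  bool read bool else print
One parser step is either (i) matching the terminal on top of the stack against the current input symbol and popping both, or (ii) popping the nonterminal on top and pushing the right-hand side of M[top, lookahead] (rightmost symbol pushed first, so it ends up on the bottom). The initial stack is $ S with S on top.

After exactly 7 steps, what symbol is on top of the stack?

P

step 1: stack=$ S  input=bool read bool else print $  — expand S → bool read K print
step 2: stack=$ print K read bool  input=bool read bool else print $  — match bool
step 3: stack=$ print K read  input=read bool else print $  — match read
step 4: stack=$ print K  input=bool else print $  — expand K → bool P else P
step 5: stack=$ print P else P bool  input=bool else print $  — match bool
step 6: stack=$ print P else P  input=else print $  — expand P → ε
step 7: stack=$ print P else  input=else print $  — match else
Stack after step 7: $ print P (top = P).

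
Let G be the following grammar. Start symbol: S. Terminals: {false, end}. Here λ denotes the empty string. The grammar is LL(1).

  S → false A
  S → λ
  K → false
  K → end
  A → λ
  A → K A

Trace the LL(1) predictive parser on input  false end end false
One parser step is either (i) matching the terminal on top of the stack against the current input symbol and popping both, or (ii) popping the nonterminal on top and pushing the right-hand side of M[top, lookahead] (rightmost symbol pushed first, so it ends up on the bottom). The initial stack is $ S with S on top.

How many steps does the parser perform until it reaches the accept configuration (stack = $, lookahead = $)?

12

step 1: stack=$ S  input=false end end false $  — expand S → false A
step 2: stack=$ A false  input=false end end false $  — match false
step 3: stack=$ A  input=end end false $  — expand A → K A
step 4: stack=$ A K  input=end end false $  — expand K → end
step 5: stack=$ A end  input=end end false $  — match end
step 6: stack=$ A  input=end false $  — expand A → K A
step 7: stack=$ A K  input=end false $  — expand K → end
step 8: stack=$ A end  input=end false $  — match end
step 9: stack=$ A  input=false $  — expand A → K A
step 10: stack=$ A K  input=false $  — expand K → false
step 11: stack=$ A false  input=false $  — match false
step 12: stack=$ A  input=$  — expand A → λ
Accept reached after 12 steps.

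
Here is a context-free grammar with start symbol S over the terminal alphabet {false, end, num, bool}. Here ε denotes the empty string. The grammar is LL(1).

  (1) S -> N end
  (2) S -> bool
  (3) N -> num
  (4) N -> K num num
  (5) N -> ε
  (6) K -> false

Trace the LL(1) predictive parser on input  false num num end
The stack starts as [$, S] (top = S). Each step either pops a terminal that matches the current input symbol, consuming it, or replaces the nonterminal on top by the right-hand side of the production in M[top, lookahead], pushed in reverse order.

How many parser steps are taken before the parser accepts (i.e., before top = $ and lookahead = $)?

7

step 1: stack=$ S  input=false num num end $  — expand S -> N end
step 2: stack=$ end N  input=false num num end $  — expand N -> K num num
step 3: stack=$ end num num K  input=false num num end $  — expand K -> false
step 4: stack=$ end num num false  input=false num num end $  — match false
step 5: stack=$ end num num  input=num num end $  — match num
step 6: stack=$ end num  input=num end $  — match num
step 7: stack=$ end  input=end $  — match end
Accept reached after 7 steps.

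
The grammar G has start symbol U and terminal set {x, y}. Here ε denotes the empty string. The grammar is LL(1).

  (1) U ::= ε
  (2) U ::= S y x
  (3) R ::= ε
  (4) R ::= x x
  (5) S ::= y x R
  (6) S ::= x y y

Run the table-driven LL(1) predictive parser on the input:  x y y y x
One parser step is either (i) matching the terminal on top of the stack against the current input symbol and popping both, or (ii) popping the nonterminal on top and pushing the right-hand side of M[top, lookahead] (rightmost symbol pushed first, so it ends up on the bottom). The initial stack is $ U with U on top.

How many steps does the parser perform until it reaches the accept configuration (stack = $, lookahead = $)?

     Stack        Input        Action
  1  $ U          x y y y x $  expand U ::= S y x
  2  $ x y S      x y y y x $  expand S ::= x y y
  3  $ x y y y x  x y y y x $  match x
  4  $ x y y y    y y y x $    match y
  5  $ x y y      y y x $      match y
  6  $ x y        y x $        match y
  7  $ x          x $          match x
Accept reached after 7 steps.

7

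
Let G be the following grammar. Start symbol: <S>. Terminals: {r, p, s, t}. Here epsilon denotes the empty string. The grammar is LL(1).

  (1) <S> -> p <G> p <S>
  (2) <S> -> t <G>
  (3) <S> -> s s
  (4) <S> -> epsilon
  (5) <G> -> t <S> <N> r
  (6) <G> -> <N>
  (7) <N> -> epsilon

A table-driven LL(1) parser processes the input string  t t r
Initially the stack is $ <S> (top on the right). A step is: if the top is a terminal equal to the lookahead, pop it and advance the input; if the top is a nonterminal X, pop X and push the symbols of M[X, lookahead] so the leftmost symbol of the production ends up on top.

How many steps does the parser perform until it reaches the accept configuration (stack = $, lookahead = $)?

7

step 1: stack=$ <S>  input=t t r $  — expand <S> -> t <G>
step 2: stack=$ <G> t  input=t t r $  — match t
step 3: stack=$ <G>  input=t r $  — expand <G> -> t <S> <N> r
step 4: stack=$ r <N> <S> t  input=t r $  — match t
step 5: stack=$ r <N> <S>  input=r $  — expand <S> -> epsilon
step 6: stack=$ r <N>  input=r $  — expand <N> -> epsilon
step 7: stack=$ r  input=r $  — match r
Accept reached after 7 steps.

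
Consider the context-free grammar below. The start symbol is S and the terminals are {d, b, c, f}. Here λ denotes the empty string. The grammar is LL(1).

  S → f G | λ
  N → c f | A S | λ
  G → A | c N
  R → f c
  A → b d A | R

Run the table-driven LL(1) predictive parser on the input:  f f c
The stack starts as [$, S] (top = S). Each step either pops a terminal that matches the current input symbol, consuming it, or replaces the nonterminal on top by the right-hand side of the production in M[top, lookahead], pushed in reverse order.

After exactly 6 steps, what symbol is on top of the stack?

step 1: stack=$ S  input=f f c $  — expand S → f G
step 2: stack=$ G f  input=f f c $  — match f
step 3: stack=$ G  input=f c $  — expand G → A
step 4: stack=$ A  input=f c $  — expand A → R
step 5: stack=$ R  input=f c $  — expand R → f c
step 6: stack=$ c f  input=f c $  — match f
Stack after step 6: $ c (top = c).

c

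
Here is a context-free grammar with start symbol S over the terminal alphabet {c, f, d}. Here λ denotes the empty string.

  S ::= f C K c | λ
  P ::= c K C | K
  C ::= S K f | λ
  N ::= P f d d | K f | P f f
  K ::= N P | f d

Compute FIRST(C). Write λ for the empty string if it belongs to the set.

FIRST(S) = {λ, f}
FIRST(P) = {c, f}  (via K)
FIRST(C) = {λ, c, f}  (via S K f)
FIRST(N) = {c, f}  (via P f d d, K f, P f f)
FIRST(K) = {c, f}  (via N P)

{λ, c, f}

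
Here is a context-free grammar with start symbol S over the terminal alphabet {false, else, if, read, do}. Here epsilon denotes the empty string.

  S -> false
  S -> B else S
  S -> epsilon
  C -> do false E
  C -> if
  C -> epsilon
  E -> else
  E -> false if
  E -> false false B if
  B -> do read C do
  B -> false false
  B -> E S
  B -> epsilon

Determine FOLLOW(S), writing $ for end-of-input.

FIRST(C) = {epsilon, do, if}
FIRST(E) = {else, false}
FIRST(B) = {epsilon, do, else, false}  (via E S)
FIRST(S) = {epsilon, do, else, false}  (via B else S)
FOLLOW(S) includes $ since S is the start symbol.
FOLLOW(C): in B->do read C do, C is followed by do with FIRST {do}. Thus FOLLOW(C) = {do}.
FOLLOW(B): in S->B else S, B is followed by else S with FIRST {else}; in E->false false B if, B is followed by if with FIRST {if}. Thus FOLLOW(B) = {else, if}.
FOLLOW(S): in S->B else S, the suffix after S is empty (adds nothing new); in B->E S, the suffix after S is empty, so FOLLOW(S) ⊇ FOLLOW(B) = {else, if}. Thus FOLLOW(S) = {$, else, if}.
FOLLOW(E): in C->do false E, the suffix after E is empty, so FOLLOW(E) ⊇ FOLLOW(C) = {do}; in B->E S, E is followed by S with FIRST {epsilon, do, else, false}; in B->E S, the suffix after E is nullable, so FOLLOW(E) ⊇ FOLLOW(B) = {else, if}. Thus FOLLOW(E) = {do, else, false, if}.

{$, else, if}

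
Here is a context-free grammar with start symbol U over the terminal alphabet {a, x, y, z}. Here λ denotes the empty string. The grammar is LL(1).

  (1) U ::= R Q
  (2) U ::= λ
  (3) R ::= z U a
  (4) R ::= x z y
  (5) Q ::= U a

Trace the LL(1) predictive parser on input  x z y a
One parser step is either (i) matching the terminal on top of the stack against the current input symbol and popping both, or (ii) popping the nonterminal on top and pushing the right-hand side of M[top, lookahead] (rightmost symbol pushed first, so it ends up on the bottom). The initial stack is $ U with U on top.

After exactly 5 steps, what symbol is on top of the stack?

Q

step 1: stack=$ U  input=x z y a $  — expand U ::= R Q
step 2: stack=$ Q R  input=x z y a $  — expand R ::= x z y
step 3: stack=$ Q y z x  input=x z y a $  — match x
step 4: stack=$ Q y z  input=z y a $  — match z
step 5: stack=$ Q y  input=y a $  — match y
Stack after step 5: $ Q (top = Q).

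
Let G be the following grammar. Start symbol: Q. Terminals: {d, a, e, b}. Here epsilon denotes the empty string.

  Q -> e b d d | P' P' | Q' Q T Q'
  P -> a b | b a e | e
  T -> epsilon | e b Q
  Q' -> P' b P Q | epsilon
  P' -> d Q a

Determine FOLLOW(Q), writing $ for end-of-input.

FIRST(P) = {a, b, e}
FIRST(T) = {epsilon, e}
FIRST(P') = {d}
FIRST(Q') = {epsilon, d}  (via P' b P Q)
FIRST(Q) = {d, e}  (via P' P', Q' Q T Q')
FOLLOW(Q) includes $ since Q is the start symbol.
FOLLOW(P): in Q'->P' b P Q, P is followed by Q with FIRST {d, e}. Thus FOLLOW(P) = {d, e}.
FOLLOW(Q): in Q->Q' Q T Q', Q is followed by T Q' with FIRST {epsilon, d, e}; in Q->Q' Q T Q', the suffix after Q is nullable (adds nothing new); in T->e b Q, the suffix after Q is empty, so FOLLOW(Q) ⊇ FOLLOW(T) = {$, a, d, e}; in Q'->P' b P Q, the suffix after Q is empty, so FOLLOW(Q) ⊇ FOLLOW(Q') = {$, a, d, e}; in P'->d Q a, Q is followed by a with FIRST {a}. Thus FOLLOW(Q) = {$, a, d, e}.
FOLLOW(T): in Q->Q' Q T Q', T is followed by Q' with FIRST {epsilon, d}; in Q->Q' Q T Q', the suffix after T is nullable, so FOLLOW(T) ⊇ FOLLOW(Q) = {$, a, d, e}. Thus FOLLOW(T) = {$, a, d, e}.
FOLLOW(Q'): in Q->Q' Q T Q' (occurrence 1), Q' is followed by Q T Q' with FIRST {d, e}; in Q->Q' Q T Q' (occurrence 2), the suffix after Q' is empty, so FOLLOW(Q') ⊇ FOLLOW(Q) = {$, a, d, e}. Thus FOLLOW(Q') = {$, a, d, e}.
FOLLOW(P'): in Q->P' P' (occurrence 1), P' is followed by P' with FIRST {d}; in Q->P' P' (occurrence 2), the suffix after P' is empty, so FOLLOW(P') ⊇ FOLLOW(Q) = {$, a, d, e}; in Q'->P' b P Q, P' is followed by b P Q with FIRST {b}. Thus FOLLOW(P') = {$, a, b, d, e}.

{$, a, d, e}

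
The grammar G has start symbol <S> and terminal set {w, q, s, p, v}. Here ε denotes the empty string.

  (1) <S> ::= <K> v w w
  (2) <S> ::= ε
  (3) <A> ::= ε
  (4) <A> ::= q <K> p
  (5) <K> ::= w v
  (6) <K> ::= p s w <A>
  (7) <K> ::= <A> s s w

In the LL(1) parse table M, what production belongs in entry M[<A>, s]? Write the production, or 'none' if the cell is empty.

FIRST(<A>): from <A>::=ε we get {ε}; from <A>::=q <K> p we get {q}. So FIRST(<A>) = {ε, q}.
FIRST(<K>): from <K>::=w v we get {w}; from <K>::=p s w <A> we get {p}; from <K>::=<A> s s w we get {q, s}. So FIRST(<K>) = {p, q, s, w}.
FIRST(<S>): from <S>::=<K> v w w we get {p, q, s, w}; from <S>::=ε we get {ε}. So FIRST(<S>) = {ε, p, q, s, w}.
FOLLOW(<S>) includes $ since <S> is the start symbol.
FOLLOW(<K>): in <S>::=<K> v w w, <K> is followed by v w w with FIRST {v}; in <A>::=q <K> p, <K> is followed by p with FIRST {p}. Thus FOLLOW(<K>) = {p, v}.
FOLLOW(<A>): in <K>::=p s w <A>, the suffix after <A> is empty, so FOLLOW(<A>) ⊇ FOLLOW(<K>) = {p, v}; in <K>::=<A> s s w, <A> is followed by s s w with FIRST {s}. Thus FOLLOW(<A>) = {p, s, v}.
For <A> ::= ε: FIRST(ε) = {ε}, so it goes in M[<A>, t] for t ∈ {}; since ε ∈ FIRST, also for every t ∈ FOLLOW(<A>) = {p, s, v}.
For <A> ::= q <K> p: FIRST(q <K> p) = {q}, so it goes in M[<A>, t] for t ∈ {q}.

<A> ::= ε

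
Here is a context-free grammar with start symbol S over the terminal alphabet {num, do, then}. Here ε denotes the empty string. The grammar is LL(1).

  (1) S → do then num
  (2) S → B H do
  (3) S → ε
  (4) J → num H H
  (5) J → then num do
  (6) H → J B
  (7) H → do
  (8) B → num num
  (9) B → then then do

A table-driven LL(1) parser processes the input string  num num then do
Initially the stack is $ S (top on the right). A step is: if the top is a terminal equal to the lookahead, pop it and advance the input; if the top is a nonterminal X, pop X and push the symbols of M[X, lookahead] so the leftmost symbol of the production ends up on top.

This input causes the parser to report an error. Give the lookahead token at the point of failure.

     Stack               Input              Action
  1  $ S                 num num then do $  expand S → B H do
  2  $ do H B            num num then do $  expand B → num num
  3  $ do H num num      num num then do $  match num
  4  $ do H num          num then do $      match num
  5  $ do H              then do $          expand H → J B
  6  $ do B J            then do $          expand J → then num do
  7  $ do B do num then  then do $          match then
  8  $ do B do num       do $               error: top is terminal num but lookahead is do

do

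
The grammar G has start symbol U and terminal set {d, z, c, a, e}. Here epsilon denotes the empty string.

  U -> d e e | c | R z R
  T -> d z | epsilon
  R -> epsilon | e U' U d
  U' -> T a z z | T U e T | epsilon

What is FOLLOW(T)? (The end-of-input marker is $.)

FIRST(T): from T->d z we get {d}; from T->epsilon we get {epsilon}. So FIRST(T) = {epsilon, d}.
FIRST(R): from R->epsilon we get {epsilon}; from R->e U' U d we get {e}. So FIRST(R) = {epsilon, e}.
FIRST(U): from U->d e e we get {d}; from U->c we get {c}; from U->R z R we get {e, z}. So FIRST(U) = {c, d, e, z}.
FIRST(U'): from U'->T a z z we get {a, d}; from U'->T U e T we get {c, d, e, z}; from U'->epsilon we get {epsilon}. So FIRST(U') = {epsilon, a, c, d, e, z}.
FOLLOW(U) includes $ since U is the start symbol.
FOLLOW(U): in R->e U' U d, U is followed by d with FIRST {d}; in U'->T U e T, U is followed by e T with FIRST {e}. Thus FOLLOW(U) = {$, d, e}.
FOLLOW(R): in U->R z R (occurrence 1), R is followed by z R with FIRST {z}; in U->R z R (occurrence 2), the suffix after R is empty, so FOLLOW(R) ⊇ FOLLOW(U) = {$, d, e}. Thus FOLLOW(R) = {$, d, e, z}.
FOLLOW(U'): in R->e U' U d, U' is followed by U d with FIRST {c, d, e, z}. Thus FOLLOW(U') = {c, d, e, z}.
FOLLOW(T): in U'->T a z z, T is followed by a z z with FIRST {a}; in U'->T U e T (occurrence 1), T is followed by U e T with FIRST {c, d, e, z}; in U'->T U e T (occurrence 2), the suffix after T is empty, so FOLLOW(T) ⊇ FOLLOW(U') = {c, d, e, z}. Thus FOLLOW(T) = {a, c, d, e, z}.

{a, c, d, e, z}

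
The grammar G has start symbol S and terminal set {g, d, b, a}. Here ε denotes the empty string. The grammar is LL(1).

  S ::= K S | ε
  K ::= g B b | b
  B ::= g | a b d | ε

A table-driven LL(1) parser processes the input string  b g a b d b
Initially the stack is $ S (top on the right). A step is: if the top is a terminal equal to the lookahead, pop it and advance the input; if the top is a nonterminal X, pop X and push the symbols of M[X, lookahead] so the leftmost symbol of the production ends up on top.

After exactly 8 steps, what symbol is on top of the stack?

step 1: stack=$ S  input=b g a b d b $  — expand S ::= K S
step 2: stack=$ S K  input=b g a b d b $  — expand K ::= b
step 3: stack=$ S b  input=b g a b d b $  — match b
step 4: stack=$ S  input=g a b d b $  — expand S ::= K S
step 5: stack=$ S K  input=g a b d b $  — expand K ::= g B b
step 6: stack=$ S b B g  input=g a b d b $  — match g
step 7: stack=$ S b B  input=a b d b $  — expand B ::= a b d
step 8: stack=$ S b d b a  input=a b d b $  — match a
Stack after step 8: $ S b d b (top = b).

b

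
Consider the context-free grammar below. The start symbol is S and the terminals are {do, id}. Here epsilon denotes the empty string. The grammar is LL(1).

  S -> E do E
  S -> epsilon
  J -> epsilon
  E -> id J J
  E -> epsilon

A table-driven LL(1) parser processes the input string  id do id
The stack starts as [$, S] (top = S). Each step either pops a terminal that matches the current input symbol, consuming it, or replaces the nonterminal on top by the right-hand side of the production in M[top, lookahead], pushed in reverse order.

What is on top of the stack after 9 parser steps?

step 1: stack=$ S  input=id do id $  — expand S -> E do E
step 2: stack=$ E do E  input=id do id $  — expand E -> id J J
step 3: stack=$ E do J J id  input=id do id $  — match id
step 4: stack=$ E do J J  input=do id $  — expand J -> epsilon
step 5: stack=$ E do J  input=do id $  — expand J -> epsilon
step 6: stack=$ E do  input=do id $  — match do
step 7: stack=$ E  input=id $  — expand E -> id J J
step 8: stack=$ J J id  input=id $  — match id
step 9: stack=$ J J  input=$  — expand J -> epsilon
Stack after step 9: $ J (top = J).

J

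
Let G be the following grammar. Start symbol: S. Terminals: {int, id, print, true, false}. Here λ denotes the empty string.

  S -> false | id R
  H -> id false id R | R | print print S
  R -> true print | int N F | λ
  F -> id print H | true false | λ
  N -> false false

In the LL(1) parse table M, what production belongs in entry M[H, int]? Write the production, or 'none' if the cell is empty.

FIRST(S) = {false, id}
FIRST(R) = {λ, int, true}
FIRST(F) = {λ, id, true}
FIRST(N) = {false}
FIRST(H) = {λ, id, int, print, true}  (via R)
FOLLOW(S) includes $ since S is the start symbol.
FOLLOW(H): in F->id print H, the suffix after H is empty, so FOLLOW(H) ⊇ FOLLOW(F) = {$}. Thus FOLLOW(H) = {$}.
FOLLOW(F): in R->int N F, the suffix after F is empty, so FOLLOW(F) ⊇ FOLLOW(R) = {$}. Thus FOLLOW(F) = {$}.
For H -> id false id R: FIRST(id false id R) = {id}, so it goes in M[H, t] for t ∈ {id}.
For H -> R: FIRST(R) = {λ, int, true}, so it goes in M[H, t] for t ∈ {int, true}; since λ ∈ FIRST, also for every t ∈ FOLLOW(H) = {$}.
For H -> print print S: FIRST(print print S) = {print}, so it goes in M[H, t] for t ∈ {print}.

H -> R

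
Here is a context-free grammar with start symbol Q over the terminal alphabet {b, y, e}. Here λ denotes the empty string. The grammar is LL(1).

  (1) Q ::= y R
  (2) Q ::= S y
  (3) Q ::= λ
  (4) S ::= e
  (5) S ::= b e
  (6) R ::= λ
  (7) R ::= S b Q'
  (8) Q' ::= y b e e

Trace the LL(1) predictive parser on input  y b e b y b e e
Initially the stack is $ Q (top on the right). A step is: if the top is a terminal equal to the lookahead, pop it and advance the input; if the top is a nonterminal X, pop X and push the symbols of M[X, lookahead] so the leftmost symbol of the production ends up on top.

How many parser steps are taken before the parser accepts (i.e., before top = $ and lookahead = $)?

12

      Stack       Input              Action
   1  $ Q         y b e b y b e e $  expand Q ::= y R
   2  $ R y       y b e b y b e e $  match y
   3  $ R         b e b y b e e $    expand R ::= S b Q'
   4  $ Q' b S    b e b y b e e $    expand S ::= b e
   5  $ Q' b e b  b e b y b e e $    match b
   6  $ Q' b e    e b y b e e $      match e
   7  $ Q' b      b y b e e $        match b
   8  $ Q'        y b e e $          expand Q' ::= y b e e
   9  $ e e b y   y b e e $          match y
  10  $ e e b     b e e $            match b
  11  $ e e       e e $              match e
  12  $ e         e $                match e
Accept reached after 12 steps.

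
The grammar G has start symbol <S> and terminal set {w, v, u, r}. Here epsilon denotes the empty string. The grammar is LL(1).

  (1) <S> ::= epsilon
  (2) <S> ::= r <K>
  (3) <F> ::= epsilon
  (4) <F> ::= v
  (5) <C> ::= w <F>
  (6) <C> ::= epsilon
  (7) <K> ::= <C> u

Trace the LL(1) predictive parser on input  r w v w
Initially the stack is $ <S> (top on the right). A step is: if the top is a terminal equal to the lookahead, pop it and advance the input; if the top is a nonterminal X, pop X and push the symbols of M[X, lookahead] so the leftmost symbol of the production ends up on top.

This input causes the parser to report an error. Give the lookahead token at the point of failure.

w

     Stack      Input      Action
  1  $ <S>      r w v w $  expand <S> ::= r <K>
  2  $ <K> r    r w v w $  match r
  3  $ <K>      w v w $    expand <K> ::= <C> u
  4  $ u <C>    w v w $    expand <C> ::= w <F>
  5  $ u <F> w  w v w $    match w
  6  $ u <F>    v w $      expand <F> ::= v
  7  $ u v      v w $      match v
  8  $ u        w $        error: top is terminal u but lookahead is w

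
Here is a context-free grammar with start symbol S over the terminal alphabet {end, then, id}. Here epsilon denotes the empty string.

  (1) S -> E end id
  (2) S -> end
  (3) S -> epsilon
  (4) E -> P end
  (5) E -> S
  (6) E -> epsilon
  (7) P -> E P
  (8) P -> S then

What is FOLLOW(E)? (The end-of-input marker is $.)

FIRST(S) = {epsilon, end, then}  (via E end id)
FIRST(E) = {epsilon, end, then}  (via P end, S)
FIRST(P) = {end, then}  (via E P, S then)
FOLLOW(S) includes $ since S is the start symbol.
FOLLOW(E): in S->E end id, E is followed by end id with FIRST {end}; in P->E P, E is followed by P with FIRST {end, then}. Thus FOLLOW(E) = {end, then}.
FOLLOW(S): in E->S, the suffix after S is empty, so FOLLOW(S) ⊇ FOLLOW(E) = {end, then}; in P->S then, S is followed by then with FIRST {then}. Thus FOLLOW(S) = {$, end, then}.
FOLLOW(P): in E->P end, P is followed by end with FIRST {end}; in P->E P, the suffix after P is empty (adds nothing new). Thus FOLLOW(P) = {end}.

{end, then}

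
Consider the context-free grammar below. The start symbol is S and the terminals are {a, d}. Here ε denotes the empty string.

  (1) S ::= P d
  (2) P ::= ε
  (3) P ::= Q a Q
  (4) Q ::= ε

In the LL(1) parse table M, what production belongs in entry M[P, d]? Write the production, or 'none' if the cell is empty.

FIRST(Q): from Q::=ε we get {ε}. So FIRST(Q) = {ε}.
FIRST(P): from P::=ε we get {ε}; from P::=Q a Q we get {a}. So FIRST(P) = {ε, a}.
FIRST(S): from S::=P d we get {a, d}. So FIRST(S) = {a, d}.
FOLLOW(S) includes $ since S is the start symbol.
FOLLOW(P): in S::=P d, P is followed by d with FIRST {d}. Thus FOLLOW(P) = {d}.
For P ::= ε: FIRST(ε) = {ε}, so it goes in M[P, t] for t ∈ {}; since ε ∈ FIRST, also for every t ∈ FOLLOW(P) = {d}.
For P ::= Q a Q: FIRST(Q a Q) = {a}, so it goes in M[P, t] for t ∈ {a}.

P ::= ε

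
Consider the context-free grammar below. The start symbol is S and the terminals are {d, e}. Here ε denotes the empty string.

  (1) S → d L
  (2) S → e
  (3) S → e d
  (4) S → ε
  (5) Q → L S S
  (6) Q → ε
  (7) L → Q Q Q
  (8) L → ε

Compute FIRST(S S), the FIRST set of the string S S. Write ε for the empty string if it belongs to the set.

FIRST(S) = {ε, d, e}
FIRST(Q) = {ε, d, e}  (via L S S)
FIRST(L) = {ε, d, e}  (via Q Q Q)
FIRST(S S): take FIRST of each symbol in turn, carrying on past any symbol whose FIRST contains ε; result {ε, d, e}.

{ε, d, e}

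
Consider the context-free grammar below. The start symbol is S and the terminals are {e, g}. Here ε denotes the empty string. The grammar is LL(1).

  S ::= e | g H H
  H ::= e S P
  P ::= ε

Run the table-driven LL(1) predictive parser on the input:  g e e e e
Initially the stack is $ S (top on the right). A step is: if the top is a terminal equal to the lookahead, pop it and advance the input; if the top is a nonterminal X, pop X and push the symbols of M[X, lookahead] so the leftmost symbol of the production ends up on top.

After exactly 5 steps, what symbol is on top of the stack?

step 1: stack=$ S  input=g e e e e $  — expand S ::= g H H
step 2: stack=$ H H g  input=g e e e e $  — match g
step 3: stack=$ H H  input=e e e e $  — expand H ::= e S P
step 4: stack=$ H P S e  input=e e e e $  — match e
step 5: stack=$ H P S  input=e e e $  — expand S ::= e
Stack after step 5: $ H P e (top = e).

e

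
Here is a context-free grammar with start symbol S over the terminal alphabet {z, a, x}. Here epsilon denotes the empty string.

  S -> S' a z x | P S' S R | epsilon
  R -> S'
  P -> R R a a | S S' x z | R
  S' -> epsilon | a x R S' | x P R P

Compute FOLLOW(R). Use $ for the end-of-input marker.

FIRST(S'): from S'->epsilon we get {epsilon}; from S'->a x R S' we get {a}; from S'->x P R P we get {x}. So FIRST(S') = {epsilon, a, x}.
FIRST(R): from R->S' we get {epsilon, a, x}. So FIRST(R) = {epsilon, a, x}.
FIRST(S): from S->S' a z x we get {a, x}; from S->P S' S R we get {epsilon, a, x}; from S->epsilon we get {epsilon}. So FIRST(S) = {epsilon, a, x}.
FIRST(P): from P->R R a a we get {a, x}; from P->S S' x z we get {a, x}; from P->R we get {epsilon, a, x}. So FIRST(P) = {epsilon, a, x}.
FOLLOW(S) includes $ since S is the start symbol.
FOLLOW(S): in S->P S' S R, S is followed by R with FIRST {epsilon, a, x}; in S->P S' S R, the suffix after S is nullable (adds nothing new); in P->S S' x z, S is followed by S' x z with FIRST {a, x}. Thus FOLLOW(S) = {$, a, x}.
FOLLOW(R): in S->P S' S R, the suffix after R is empty, so FOLLOW(R) ⊇ FOLLOW(S) = {$, a, x}; in P->R R a a (occurrence 1), R is followed by R a a with FIRST {a, x}; in P->R R a a (occurrence 2), R is followed by a a with FIRST {a}; in P->R, the suffix after R is empty, so FOLLOW(R) ⊇ FOLLOW(P) = {$, a, x}; in S'->a x R S', R is followed by S' with FIRST {epsilon, a, x}; in S'->a x R S', the suffix after R is nullable, so FOLLOW(R) ⊇ FOLLOW(S') = {$, a, x}; in S'->x P R P, R is followed by P with FIRST {epsilon, a, x}; in S'->x P R P, the suffix after R is nullable, so FOLLOW(R) ⊇ FOLLOW(S') = {$, a, x}. Thus FOLLOW(R) = {$, a, x}.
FOLLOW(S'): in S->S' a z x, S' is followed by a z x with FIRST {a}; in S->P S' S R, S' is followed by S R with FIRST {epsilon, a, x}; in S->P S' S R, the suffix after S' is nullable, so FOLLOW(S') ⊇ FOLLOW(S) = {$, a, x}; in R->S', the suffix after S' is empty, so FOLLOW(S') ⊇ FOLLOW(R) = {$, a, x}; in P->S S' x z, S' is followed by x z with FIRST {x}; in S'->a x R S', the suffix after S' is empty (adds nothing new). Thus FOLLOW(S') = {$, a, x}.
FOLLOW(P): in S->P S' S R, P is followed by S' S R with FIRST {epsilon, a, x}; in S->P S' S R, the suffix after P is nullable, so FOLLOW(P) ⊇ FOLLOW(S) = {$, a, x}; in S'->x P R P (occurrence 1), P is followed by R P with FIRST {epsilon, a, x}; in S'->x P R P (occurrence 1), the suffix after P is nullable, so FOLLOW(P) ⊇ FOLLOW(S') = {$, a, x}; in S'->x P R P (occurrence 2), the suffix after P is empty, so FOLLOW(P) ⊇ FOLLOW(S') = {$, a, x}. Thus FOLLOW(P) = {$, a, x}.

{$, a, x}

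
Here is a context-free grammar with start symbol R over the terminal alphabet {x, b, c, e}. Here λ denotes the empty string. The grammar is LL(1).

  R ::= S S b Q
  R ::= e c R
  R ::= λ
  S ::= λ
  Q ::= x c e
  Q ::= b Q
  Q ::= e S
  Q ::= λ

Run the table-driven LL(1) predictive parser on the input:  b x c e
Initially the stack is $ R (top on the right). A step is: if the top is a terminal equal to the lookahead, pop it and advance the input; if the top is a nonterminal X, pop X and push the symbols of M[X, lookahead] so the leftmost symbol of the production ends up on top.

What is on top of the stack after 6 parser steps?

c

step 1: stack=$ R  input=b x c e $  — expand R ::= S S b Q
step 2: stack=$ Q b S S  input=b x c e $  — expand S ::= λ
step 3: stack=$ Q b S  input=b x c e $  — expand S ::= λ
step 4: stack=$ Q b  input=b x c e $  — match b
step 5: stack=$ Q  input=x c e $  — expand Q ::= x c e
step 6: stack=$ e c x  input=x c e $  — match x
Stack after step 6: $ e c (top = c).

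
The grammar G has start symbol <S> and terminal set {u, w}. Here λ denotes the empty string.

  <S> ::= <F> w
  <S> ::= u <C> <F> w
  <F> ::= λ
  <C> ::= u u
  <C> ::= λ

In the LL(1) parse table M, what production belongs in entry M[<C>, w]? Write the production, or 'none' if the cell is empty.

<C> ::= λ

FIRST(<F>): from <F>::=λ we get {λ}. So FIRST(<F>) = {λ}.
FIRST(<C>): from <C>::=u u we get {u}; from <C>::=λ we get {λ}. So FIRST(<C>) = {λ, u}.
FIRST(<S>): from <S>::=<F> w we get {w}; from <S>::=u <C> <F> w we get {u}. So FIRST(<S>) = {u, w}.
FOLLOW(<S>) includes $ since <S> is the start symbol.
FOLLOW(<C>): in <S>::=u <C> <F> w, <C> is followed by <F> w with FIRST {w}. Thus FOLLOW(<C>) = {w}.
For <C> ::= u u: FIRST(u u) = {u}, so it goes in M[<C>, t] for t ∈ {u}.
For <C> ::= λ: FIRST(λ) = {λ}, so it goes in M[<C>, t] for t ∈ {}; since λ ∈ FIRST, also for every t ∈ FOLLOW(<C>) = {w}.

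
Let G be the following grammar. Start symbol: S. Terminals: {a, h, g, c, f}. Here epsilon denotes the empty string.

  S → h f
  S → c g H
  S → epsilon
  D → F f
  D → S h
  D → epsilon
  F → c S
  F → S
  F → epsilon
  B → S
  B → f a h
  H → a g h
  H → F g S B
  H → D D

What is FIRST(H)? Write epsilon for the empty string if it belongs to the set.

FIRST(S): from S→h f we get {h}; from S→c g H we get {c}; from S→epsilon we get {epsilon}. So FIRST(S) = {epsilon, c, h}.
FIRST(F): from F→c S we get {c}; from F→S we get {epsilon, c, h}; from F→epsilon we get {epsilon}. So FIRST(F) = {epsilon, c, h}.
FIRST(B): from B→S we get {epsilon, c, h}; from B→f a h we get {f}. So FIRST(B) = {epsilon, c, f, h}.
FIRST(D): from D→F f we get {c, f, h}; from D→S h we get {c, h}; from D→epsilon we get {epsilon}. So FIRST(D) = {epsilon, c, f, h}.
FIRST(H): from H→a g h we get {a}; from H→F g S B we get {c, g, h}; from H→D D we get {epsilon, c, f, h}. So FIRST(H) = {epsilon, a, c, f, g, h}.

{epsilon, a, c, f, g, h}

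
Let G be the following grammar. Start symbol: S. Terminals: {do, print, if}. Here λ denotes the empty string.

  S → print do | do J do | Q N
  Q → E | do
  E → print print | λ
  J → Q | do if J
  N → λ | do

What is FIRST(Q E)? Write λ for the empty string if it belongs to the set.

{λ, do, print}

FIRST(E): from E→print print we get {print}; from E→λ we get {λ}. So FIRST(E) = {λ, print}.
FIRST(N): from N→λ we get {λ}; from N→do we get {do}. So FIRST(N) = {λ, do}.
FIRST(Q): from Q→E we get {λ, print}; from Q→do we get {do}. So FIRST(Q) = {λ, do, print}.
FIRST(S): from S→print do we get {print}; from S→do J do we get {do}; from S→Q N we get {λ, do, print}. So FIRST(S) = {λ, do, print}.
FIRST(J): from J→Q we get {λ, do, print}; from J→do if J we get {do}. So FIRST(J) = {λ, do, print}.
FIRST(Q E): take FIRST of each symbol in turn, carrying on past any symbol whose FIRST contains λ; result {λ, do, print}.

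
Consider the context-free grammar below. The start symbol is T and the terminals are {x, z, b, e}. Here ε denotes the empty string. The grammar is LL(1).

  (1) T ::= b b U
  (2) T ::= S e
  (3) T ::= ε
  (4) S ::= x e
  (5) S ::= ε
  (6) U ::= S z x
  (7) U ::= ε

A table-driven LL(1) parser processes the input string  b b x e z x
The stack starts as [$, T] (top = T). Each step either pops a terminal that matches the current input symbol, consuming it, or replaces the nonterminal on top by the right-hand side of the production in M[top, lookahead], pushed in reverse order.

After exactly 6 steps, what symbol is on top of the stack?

     Stack      Input          Action
  1  $ T        b b x e z x $  expand T ::= b b U
  2  $ U b b    b b x e z x $  match b
  3  $ U b      b x e z x $    match b
  4  $ U        x e z x $      expand U ::= S z x
  5  $ x z S    x e z x $      expand S ::= x e
  6  $ x z e x  x e z x $      match x
Stack after step 6: $ x z e (top = e).

e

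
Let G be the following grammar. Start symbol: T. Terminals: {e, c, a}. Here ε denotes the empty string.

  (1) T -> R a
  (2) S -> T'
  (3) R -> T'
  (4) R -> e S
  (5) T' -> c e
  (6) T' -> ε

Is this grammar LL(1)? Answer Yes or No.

Yes

FIRST(T) = {a, c, e}
FIRST(S) = {ε, c}
FIRST(R) = {ε, c, e}
FIRST(T') = {ε, c}
FOLLOW(T) = {$}
FOLLOW(S) = {a}
FOLLOW(R) = {a}
FOLLOW(T') = {a}
Each cell of M receives at most one production.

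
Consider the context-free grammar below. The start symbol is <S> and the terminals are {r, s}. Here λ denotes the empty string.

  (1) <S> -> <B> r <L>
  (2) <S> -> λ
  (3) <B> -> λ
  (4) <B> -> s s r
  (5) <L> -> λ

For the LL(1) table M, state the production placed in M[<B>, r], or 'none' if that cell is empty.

FIRST(<B>): from <B>->λ we get {λ}; from <B>->s s r we get {s}. So FIRST(<B>) = {λ, s}.
FIRST(<L>): from <L>->λ we get {λ}. So FIRST(<L>) = {λ}.
FIRST(<S>): from <S>-><B> r <L> we get {r, s}; from <S>->λ we get {λ}. So FIRST(<S>) = {λ, r, s}.
FOLLOW(<S>) includes $ since <S> is the start symbol.
FOLLOW(<B>): in <S>-><B> r <L>, <B> is followed by r <L> with FIRST {r}. Thus FOLLOW(<B>) = {r}.
For <B> -> λ: FIRST(λ) = {λ}, so it goes in M[<B>, t] for t ∈ {}; since λ ∈ FIRST, also for every t ∈ FOLLOW(<B>) = {r}.
For <B> -> s s r: FIRST(s s r) = {s}, so it goes in M[<B>, t] for t ∈ {s}.

<B> -> λ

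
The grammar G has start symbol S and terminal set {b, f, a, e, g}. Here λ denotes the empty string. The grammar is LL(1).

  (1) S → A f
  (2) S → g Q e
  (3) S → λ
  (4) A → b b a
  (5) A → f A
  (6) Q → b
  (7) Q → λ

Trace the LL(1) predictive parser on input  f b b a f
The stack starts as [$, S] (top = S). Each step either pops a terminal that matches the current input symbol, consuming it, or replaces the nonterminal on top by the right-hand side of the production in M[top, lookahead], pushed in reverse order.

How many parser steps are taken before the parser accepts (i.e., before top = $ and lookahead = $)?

8

step 1: stack=$ S  input=f b b a f $  — expand S → A f
step 2: stack=$ f A  input=f b b a f $  — expand A → f A
step 3: stack=$ f A f  input=f b b a f $  — match f
step 4: stack=$ f A  input=b b a f $  — expand A → b b a
step 5: stack=$ f a b b  input=b b a f $  — match b
step 6: stack=$ f a b  input=b a f $  — match b
step 7: stack=$ f a  input=a f $  — match a
step 8: stack=$ f  input=f $  — match f
Accept reached after 8 steps.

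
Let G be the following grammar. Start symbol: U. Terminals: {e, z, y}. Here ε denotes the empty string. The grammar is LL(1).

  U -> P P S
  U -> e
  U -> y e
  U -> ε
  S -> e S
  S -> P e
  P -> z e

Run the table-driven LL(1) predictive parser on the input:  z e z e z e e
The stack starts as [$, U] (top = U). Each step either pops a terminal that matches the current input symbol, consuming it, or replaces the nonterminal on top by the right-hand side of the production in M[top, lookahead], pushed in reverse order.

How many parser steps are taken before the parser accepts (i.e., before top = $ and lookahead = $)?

12

      Stack      Input            Action
   1  $ U        z e z e z e e $  expand U -> P P S
   2  $ S P P    z e z e z e e $  expand P -> z e
   3  $ S P e z  z e z e z e e $  match z
   4  $ S P e    e z e z e e $    match e
   5  $ S P      z e z e e $      expand P -> z e
   6  $ S e z    z e z e e $      match z
   7  $ S e      e z e e $        match e
   8  $ S        z e e $          expand S -> P e
   9  $ e P      z e e $          expand P -> z e
  10  $ e e z    z e e $          match z
  11  $ e e      e e $            match e
  12  $ e        e $              match e
Accept reached after 12 steps.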